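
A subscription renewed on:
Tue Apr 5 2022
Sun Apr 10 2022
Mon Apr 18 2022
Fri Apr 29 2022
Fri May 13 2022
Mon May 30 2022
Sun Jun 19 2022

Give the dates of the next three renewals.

Intervals are 5, 8, 11, 14, 17, 20 days — an arithmetic progression with common difference 3.
Next gap: 23 days. Sun Jun 19 2022 + 23 days = Tue Jul 12 2022.
Next gap: 26 days. Tue Jul 12 2022 + 26 days = Sun Aug 7 2022.
Next gap: 29 days. Sun Aug 7 2022 + 29 days = Mon Sep 5 2022.

Tue Jul 12 2022, Sun Aug 7 2022, Mon Sep 5 2022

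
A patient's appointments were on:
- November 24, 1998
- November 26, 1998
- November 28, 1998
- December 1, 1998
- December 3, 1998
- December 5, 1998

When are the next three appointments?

December 8, 1998; December 10, 1998; December 12, 1998

Gaps: 2, 2, 3, 2, 2 days — not constant, but cyclic with period 3.
The events fall on every Tuesday, Thursday and Saturday.
Next Tuesday: December 8, 1998.
Next Thursday: December 10, 1998.
Next Saturday: December 12, 1998.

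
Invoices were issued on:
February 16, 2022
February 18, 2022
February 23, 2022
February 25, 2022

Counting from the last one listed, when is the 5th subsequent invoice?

Gaps: 2, 5, 2 days — not constant, but cyclic with period 2.
The events fall on every Wednesday and Friday.
The following Wednesday is March 2, 2022.
The following Friday is March 4, 2022.
The following Wednesday is March 9, 2022.
The following Friday is March 11, 2022.
Next Wednesday: March 16, 2022.

March 16, 2022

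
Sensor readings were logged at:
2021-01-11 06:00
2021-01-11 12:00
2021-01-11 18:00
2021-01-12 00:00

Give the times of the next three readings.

2021-01-12 06:00, 2021-01-12 12:00, 2021-01-12 18:00

The interval is a steady 6 hours (6, 6, 6).
2021-01-12 00:00 + 6 h = 2021-01-12 06:00.
2021-01-12 06:00 + 6 h = 2021-01-12 12:00.
2021-01-12 12:00 + 6 h = 2021-01-12 18:00.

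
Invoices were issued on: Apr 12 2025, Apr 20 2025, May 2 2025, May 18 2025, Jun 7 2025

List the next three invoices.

Jul 1 2025, Jul 29 2025, Aug 30 2025

The spacing grows by 4 each time: 8, 12, 16, 20 days.
Next gap: 24 days. Jun 7 2025 + 24 days = Jul 1 2025.
Next gap: 28 days. Jul 1 2025 + 28 days = Jul 29 2025.
Next gap: 32 days. Jul 29 2025 + 32 days = Aug 30 2025.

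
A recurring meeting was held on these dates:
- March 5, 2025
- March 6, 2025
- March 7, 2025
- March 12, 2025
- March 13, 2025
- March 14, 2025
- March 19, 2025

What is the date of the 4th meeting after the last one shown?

Every event lands on a Wednesday or Thursday or Friday (gaps cycle 1, 1, 5, 1, 1, 5).
So the schedule is: every Wednesday, Thursday and Friday.
The following Thursday is March 20, 2025.
Next Friday: March 21, 2025.
Next Wednesday: March 26, 2025.
Next Thursday: March 27, 2025.

March 27, 2025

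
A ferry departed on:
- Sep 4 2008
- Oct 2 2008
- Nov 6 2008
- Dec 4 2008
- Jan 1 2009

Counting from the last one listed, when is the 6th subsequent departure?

These are Thursdays at 28- or 35-day spacing (28, 35, 28, 28).
The pattern: 1st Thursday of the month.
February 2009 — 1st Thursday is Feb 5 2009.
March 2009 — 1st Thursday is Mar 5 2009.
1st Thursday of April 2009: Apr 2 2009.
1st Thursday of May 2009: May 7 2009.
June 2009 — 1st Thursday is Jun 4 2009.
July 2009 — 1st Thursday is Jul 2 2009.

Jul 2 2009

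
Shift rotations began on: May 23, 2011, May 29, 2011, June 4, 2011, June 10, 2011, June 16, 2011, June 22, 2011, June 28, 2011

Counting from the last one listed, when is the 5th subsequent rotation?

July 28, 2011

Every event comes 6 days after the last (6, 6, 6, 6, 6, 6).
June 28, 2011 + 6 days = July 4, 2011.
July 4, 2011 + 6 days = July 10, 2011.
July 10, 2011 + 6 days = July 16, 2011.
July 16, 2011 + 6 days = July 22, 2011.
July 22, 2011 + 6 days = July 28, 2011.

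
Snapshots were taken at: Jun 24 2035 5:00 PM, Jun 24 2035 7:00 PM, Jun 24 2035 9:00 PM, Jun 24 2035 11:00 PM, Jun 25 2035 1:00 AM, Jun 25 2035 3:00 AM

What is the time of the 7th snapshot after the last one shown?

Spacing: 2, 2, 2, 2, 2 h — constant 2 h.
Jun 25 2035 3:00 AM + 2 h = Jun 25 2035 5:00 AM.
Jun 25 2035 5:00 AM + 2 h = Jun 25 2035 7:00 AM.
Jun 25 2035 7:00 AM + 2 h = Jun 25 2035 9:00 AM.
Jun 25 2035 9:00 AM + 2 h = Jun 25 2035 11:00 AM.
Jun 25 2035 11:00 AM + 2 h = Jun 25 2035 1:00 PM.
Jun 25 2035 1:00 PM + 2 h = Jun 25 2035 3:00 PM.
Jun 25 2035 3:00 PM + 2 h = Jun 25 2035 5:00 PM.

Jun 25 2035 5:00 PM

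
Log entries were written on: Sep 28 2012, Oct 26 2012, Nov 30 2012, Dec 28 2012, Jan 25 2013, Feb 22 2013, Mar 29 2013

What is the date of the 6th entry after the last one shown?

All Fridays; the gaps (28, 35, 28, 28, 28, 35) vary with month length.
This is the last Friday of each month.
April 2013 ends with Friday Apr 26 2013.
May 2013 ends with Friday May 31 2013.
Last Friday of June 2013: Jun 28 2013.
July 2013 ends with Friday Jul 26 2013.
Last Friday of August 2013: Aug 30 2013.
Last Friday of September 2013: Sep 27 2013.

Sep 27 2013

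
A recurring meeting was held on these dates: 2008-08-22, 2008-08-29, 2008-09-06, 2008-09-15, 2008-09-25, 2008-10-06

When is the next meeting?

Gaps: 7, 8, 9, 10, 11 days — each gap is 1 larger than the previous one.
Next gap: 12 days. 2008-10-06 + 12 days = 2008-10-18.

2008-10-18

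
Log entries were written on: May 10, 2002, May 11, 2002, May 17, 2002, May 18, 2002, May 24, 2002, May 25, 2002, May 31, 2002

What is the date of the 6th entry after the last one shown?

Every event lands on a Friday or Saturday (gaps cycle 1, 6, 1, 6, 1, 6).
So the schedule is: every Friday and Saturday.
Next Saturday: June 1, 2002.
The following Friday is June 7, 2002.
Next Saturday: June 8, 2002.
The following Friday is June 14, 2002.
The following Saturday is June 15, 2002.
Next Friday: June 21, 2002.

June 21, 2002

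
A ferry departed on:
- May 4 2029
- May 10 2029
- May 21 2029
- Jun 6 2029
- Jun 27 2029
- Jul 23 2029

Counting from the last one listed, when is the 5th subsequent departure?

Gaps: 6, 11, 16, 21, 26 days — each gap is 5 larger than the previous one.
Next gap: 31 days. Jul 23 2029 + 31 days = Aug 23 2029.
Next gap: 36 days. Aug 23 2029 + 36 days = Sep 28 2029.
Next gap: 41 days. Sep 28 2029 + 41 days = Nov 8 2029.
Next gap: 46 days. Nov 8 2029 + 46 days = Dec 24 2029.
Next gap: 51 days. Dec 24 2029 + 51 days = Feb 13 2030.

Feb 13 2030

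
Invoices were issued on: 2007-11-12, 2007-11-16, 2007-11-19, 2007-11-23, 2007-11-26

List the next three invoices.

2007-11-30, 2007-12-03, 2007-12-07

Every event lands on a Monday or Friday (gaps cycle 4, 3, 4, 3).
So the schedule is: every Monday and Friday.
Next Friday: 2007-11-30.
Next Monday: 2007-12-03.
The following Friday is 2007-12-07.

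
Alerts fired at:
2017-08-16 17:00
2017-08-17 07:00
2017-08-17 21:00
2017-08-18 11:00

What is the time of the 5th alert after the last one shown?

2017-08-21 09:00

Gaps: 14, 14, 14 hours — each event is 14 hours after the previous one.
2017-08-18 11:00 + 14 h = 2017-08-19 01:00.
2017-08-19 01:00 + 14 h = 2017-08-19 15:00.
2017-08-19 15:00 + 14 h = 2017-08-20 05:00.
2017-08-20 05:00 + 14 h = 2017-08-20 19:00.
2017-08-20 19:00 + 14 h = 2017-08-21 09:00.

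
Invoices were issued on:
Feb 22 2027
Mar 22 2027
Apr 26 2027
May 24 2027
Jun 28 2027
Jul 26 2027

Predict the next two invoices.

Aug 23 2027, Sep 27 2027

These are Mondays at 28- or 35-day spacing (28, 35, 28, 35, 28).
The pattern: 4th Monday of the month.
August 2027 — 4th Monday is Aug 23 2027.
4th Monday of September 2027: Sep 27 2027.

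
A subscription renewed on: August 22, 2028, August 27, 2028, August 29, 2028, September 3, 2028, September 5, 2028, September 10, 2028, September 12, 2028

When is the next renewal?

September 17, 2028

Every event lands on a Tuesday or Sunday (gaps cycle 5, 2, 5, 2, 5, 2).
So the schedule is: every Tuesday and Sunday.
Next Sunday: September 17, 2028.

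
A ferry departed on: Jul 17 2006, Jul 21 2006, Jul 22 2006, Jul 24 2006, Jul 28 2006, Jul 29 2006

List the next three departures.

Jul 31 2006, Aug 4 2006, Aug 5 2006

The gap pattern 4, 1, 2, 4, 1 repeats every 3 events.
These are the Mondays, Fridays and Saturdays of each week.
The following Monday is Jul 31 2006.
The following Friday is Aug 4 2006.
The following Saturday is Aug 5 2006.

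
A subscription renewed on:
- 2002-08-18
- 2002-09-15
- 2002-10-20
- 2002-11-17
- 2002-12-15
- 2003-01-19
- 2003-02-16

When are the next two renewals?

These are Sundays at 28- or 35-day spacing (28, 35, 28, 28, 35, 28).
The pattern: 3rd Sunday of the month.
3rd Sunday of March 2003: 2003-03-16.
3rd Sunday of April 2003: 2003-04-20.

2003-03-16, 2003-04-20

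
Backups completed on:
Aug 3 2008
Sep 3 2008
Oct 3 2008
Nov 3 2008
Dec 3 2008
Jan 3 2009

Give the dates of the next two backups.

The day-of-month is always 3 (31, 30, 31, 30, 31 days between events).
So this recurs on the 3rd of each month.
Next: February 2009 → Feb 3 2009.
March 2009: Mar 3 2009.

Feb 3 2009, Mar 3 2009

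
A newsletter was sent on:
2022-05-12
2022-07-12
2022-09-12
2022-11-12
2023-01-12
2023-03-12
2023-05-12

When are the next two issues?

2023-07-12, 2023-09-12

Each date is the 12th; the gaps (61, 62, 61, 61, 59, 61) track the month lengths.
The rule is the 12th of every 2 months.
Next: July 2023 → 2023-07-12.
Next: September 2023 → 2023-09-12.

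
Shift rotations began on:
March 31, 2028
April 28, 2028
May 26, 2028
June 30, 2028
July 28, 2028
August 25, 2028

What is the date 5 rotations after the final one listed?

Every date is a Friday; gaps 28, 28, 35, 28, 28 days.
Each is the last Friday of its month (at least one falls on the 29th or later, ruling out '4th Friday').
September 2028 ends with Friday September 29, 2028.
October 2028 ends with Friday October 27, 2028.
November 2028 ends with Friday November 24, 2028.
Last Friday of December 2028: December 29, 2028.
January 2029 ends with Friday January 26, 2029.

January 26, 2029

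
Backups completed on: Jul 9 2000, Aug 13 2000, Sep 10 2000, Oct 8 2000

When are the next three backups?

Gaps: 35, 28, 28 days — a mix of 28 and 35. Every date is a Sunday.
Each is the 2nd Sunday of its month.
November 2000 — 2nd Sunday is Nov 12 2000.
December 2000 — 2nd Sunday is Dec 10 2000.
January 2001 — 2nd Sunday is Jan 14 2001.

Nov 12 2000, Dec 10 2000, Jan 14 2001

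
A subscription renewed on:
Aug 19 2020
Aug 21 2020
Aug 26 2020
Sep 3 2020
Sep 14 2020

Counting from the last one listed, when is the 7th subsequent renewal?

Feb 22 2021

Gaps: 2, 5, 8, 11 days — each gap is 3 larger than the previous one.
Next gap: 14 days. Sep 14 2020 + 14 days = Sep 28 2020.
Next gap: 17 days. Sep 28 2020 + 17 days = Oct 15 2020.
Next gap: 20 days. Oct 15 2020 + 20 days = Nov 4 2020.
Next gap: 23 days. Nov 4 2020 + 23 days = Nov 27 2020.
Next gap: 26 days. Nov 27 2020 + 26 days = Dec 23 2020.
Next gap: 29 days. Dec 23 2020 + 29 days = Jan 21 2021.
Next gap: 32 days. Jan 21 2021 + 32 days = Feb 22 2021.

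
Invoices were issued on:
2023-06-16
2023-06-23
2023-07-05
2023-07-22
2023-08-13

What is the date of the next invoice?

2023-09-09

The spacing grows by 5 each time: 7, 12, 17, 22 days.
Next gap: 27 days. 2023-08-13 + 27 days = 2023-09-09.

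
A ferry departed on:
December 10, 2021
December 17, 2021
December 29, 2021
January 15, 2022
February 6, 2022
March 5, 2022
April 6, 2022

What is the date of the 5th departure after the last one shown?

The spacing grows by 5 each time: 7, 12, 17, 22, 27, 32 days.
Next gap: 37 days. April 6, 2022 + 37 days = May 13, 2022.
Next gap: 42 days. May 13, 2022 + 42 days = June 24, 2022.
Next gap: 47 days. June 24, 2022 + 47 days = August 10, 2022.
Next gap: 52 days. August 10, 2022 + 52 days = October 1, 2022.
Next gap: 57 days. October 1, 2022 + 57 days = November 27, 2022.

November 27, 2022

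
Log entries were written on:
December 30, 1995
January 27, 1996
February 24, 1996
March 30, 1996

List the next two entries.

These are Saturdays with 28, 28, 35-day gaps.
Each is the final Saturday of its month — December 30, 1995 is past the 28th, so '4th Saturday' doesn't fit.
April 1996 ends with Saturday April 27, 1996.
May 1996 ends with Saturday May 25, 1996.

April 27, 1996; May 25, 1996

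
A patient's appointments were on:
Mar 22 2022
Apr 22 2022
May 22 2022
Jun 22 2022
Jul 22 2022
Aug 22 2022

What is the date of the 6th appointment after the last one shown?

Feb 22 2023

Gaps: 31, 30, 31, 30, 31 days — not constant. Every event is on the 22nd of the month.
Pattern: the 22nd of each month.
Next: September 2022 → Sep 22 2022.
Next: October 2022 → Oct 22 2022.
November 2022: Nov 22 2022.
Next: December 2022 → Dec 22 2022.
January 2023: Jan 22 2023.
Next: February 2023 → Feb 22 2023.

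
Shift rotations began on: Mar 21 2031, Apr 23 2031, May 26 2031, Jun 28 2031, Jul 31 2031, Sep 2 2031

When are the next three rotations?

The spacing is 33, 33, 33, 33, 33 days — always 33 days.
Sep 2 2031 + 33 days = Oct 5 2031.
Oct 5 2031 + 33 days = Nov 7 2031.
Nov 7 2031 + 33 days = Dec 10 2031.

Oct 5 2031, Nov 7 2031, Dec 10 2031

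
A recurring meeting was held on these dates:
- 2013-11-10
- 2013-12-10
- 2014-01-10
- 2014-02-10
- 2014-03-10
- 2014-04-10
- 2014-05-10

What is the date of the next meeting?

2014-06-10

Gaps: 30, 31, 31, 28, 31, 30 days — not constant. Every event is on the 10th of the month.
Pattern: the 10th of each month.
June 2014: 2014-06-10.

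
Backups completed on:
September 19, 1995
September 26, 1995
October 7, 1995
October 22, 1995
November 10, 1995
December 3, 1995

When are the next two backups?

December 30, 1995; January 30, 1996

Intervals are 7, 11, 15, 19, 23 days — an arithmetic progression with common difference 4.
Next gap: 27 days. December 3, 1995 + 27 days = December 30, 1995.
Next gap: 31 days. December 30, 1995 + 31 days = January 30, 1996.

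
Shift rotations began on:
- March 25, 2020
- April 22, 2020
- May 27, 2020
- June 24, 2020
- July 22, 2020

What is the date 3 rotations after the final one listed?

October 28, 2020

These are Wednesdays at 28- or 35-day spacing (28, 35, 28, 28).
The pattern: 4th Wednesday of the month.
August 2020 — 4th Wednesday is August 26, 2020.
September 2020 — 4th Wednesday is September 23, 2020.
October 2020 — 4th Wednesday is October 28, 2020.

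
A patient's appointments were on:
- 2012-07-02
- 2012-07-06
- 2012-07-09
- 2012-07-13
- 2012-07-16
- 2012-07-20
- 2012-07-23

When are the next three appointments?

Every event lands on a Monday or Friday (gaps cycle 4, 3, 4, 3, 4, 3).
So the schedule is: every Monday and Friday.
Next Friday: 2012-07-27.
Next Monday: 2012-07-30.
The following Friday is 2012-08-03.

2012-07-27, 2012-07-30, 2012-08-03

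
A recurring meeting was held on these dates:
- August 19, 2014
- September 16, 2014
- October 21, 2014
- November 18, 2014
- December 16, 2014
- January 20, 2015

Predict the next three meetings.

These are Tuesdays at 28- or 35-day spacing (28, 35, 28, 28, 35).
The pattern: 3rd Tuesday of the month.
February 2015 — 3rd Tuesday is February 17, 2015.
3rd Tuesday of March 2015: March 17, 2015.
3rd Tuesday of April 2015: April 21, 2015.

February 17, 2015; March 17, 2015; April 21, 2015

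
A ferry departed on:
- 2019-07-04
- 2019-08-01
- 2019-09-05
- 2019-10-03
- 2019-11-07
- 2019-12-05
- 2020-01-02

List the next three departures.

2020-02-06, 2020-03-05, 2020-04-02

All dates are Thursdays, 28, 35, 28, 35, 28, 28 days apart.
Specifically, the 1st Thursday of each month.
February 2020 — 1st Thursday is 2020-02-06.
1st Thursday of March 2020: 2020-03-05.
1st Thursday of April 2020: 2020-04-02.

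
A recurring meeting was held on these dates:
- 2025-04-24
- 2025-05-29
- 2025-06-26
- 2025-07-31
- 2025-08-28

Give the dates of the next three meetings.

2025-09-25, 2025-10-30, 2025-11-27

Every date is a Thursday; gaps 35, 28, 35, 28 days.
Each is the last Thursday of its month (at least one falls on the 29th or later, ruling out '4th Thursday').
September 2025 ends with Thursday 2025-09-25.
October 2025 ends with Thursday 2025-10-30.
Last Thursday of November 2025: 2025-11-27.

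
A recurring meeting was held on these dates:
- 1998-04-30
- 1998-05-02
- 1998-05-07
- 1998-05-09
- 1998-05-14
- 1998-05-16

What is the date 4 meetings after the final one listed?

Every event lands on a Thursday or Saturday (gaps cycle 2, 5, 2, 5, 2).
So the schedule is: every Thursday and Saturday.
The following Thursday is 1998-05-21.
The following Saturday is 1998-05-23.
Next Thursday: 1998-05-28.
Next Saturday: 1998-05-30.

1998-05-30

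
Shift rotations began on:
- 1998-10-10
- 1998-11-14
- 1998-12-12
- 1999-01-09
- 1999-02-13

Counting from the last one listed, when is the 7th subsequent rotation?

These are Saturdays at 28- or 35-day spacing (35, 28, 28, 35).
The pattern: 2nd Saturday of the month.
March 1999 — 2nd Saturday is 1999-03-13.
April 1999 — 2nd Saturday is 1999-04-10.
2nd Saturday of May 1999: 1999-05-08.
2nd Saturday of June 1999: 1999-06-12.
2nd Saturday of July 1999: 1999-07-10.
August 1999 — 2nd Saturday is 1999-08-14.
2nd Saturday of September 1999: 1999-09-11.

1999-09-11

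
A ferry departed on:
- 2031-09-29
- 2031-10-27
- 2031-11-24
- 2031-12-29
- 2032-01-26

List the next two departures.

2032-02-23, 2032-03-29

All Mondays; the gaps (28, 28, 35, 28) vary with month length.
This is the last Monday of each month.
Last Monday of February 2032: 2032-02-23.
March 2032 ends with Monday 2032-03-29.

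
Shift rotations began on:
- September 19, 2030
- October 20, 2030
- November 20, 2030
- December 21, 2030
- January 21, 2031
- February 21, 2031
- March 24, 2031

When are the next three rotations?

April 24, 2031; May 25, 2031; June 25, 2031

The spacing is 31, 31, 31, 31, 31, 31 days — always 31 days.
March 24, 2031 + 31 days = April 24, 2031.
April 24, 2031 + 31 days = May 25, 2031.
May 25, 2031 + 31 days = June 25, 2031.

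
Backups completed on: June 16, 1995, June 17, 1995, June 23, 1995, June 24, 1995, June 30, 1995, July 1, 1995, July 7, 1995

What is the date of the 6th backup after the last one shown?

July 28, 1995

Gaps: 1, 6, 1, 6, 1, 6 days — not constant, but cyclic with period 2.
The events fall on every Friday and Saturday.
The following Saturday is July 8, 1995.
Next Friday: July 14, 1995.
The following Saturday is July 15, 1995.
The following Friday is July 21, 1995.
Next Saturday: July 22, 1995.
The following Friday is July 28, 1995.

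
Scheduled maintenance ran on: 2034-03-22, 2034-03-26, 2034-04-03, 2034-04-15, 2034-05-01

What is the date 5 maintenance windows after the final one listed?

2034-09-18

Intervals are 4, 8, 12, 16 days — an arithmetic progression with common difference 4.
Next gap: 20 days. 2034-05-01 + 20 days = 2034-05-21.
Next gap: 24 days. 2034-05-21 + 24 days = 2034-06-14.
Next gap: 28 days. 2034-06-14 + 28 days = 2034-07-12.
Next gap: 32 days. 2034-07-12 + 32 days = 2034-08-13.
Next gap: 36 days. 2034-08-13 + 36 days = 2034-09-18.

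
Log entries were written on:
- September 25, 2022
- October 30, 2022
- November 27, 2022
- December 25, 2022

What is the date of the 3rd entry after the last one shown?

All Sundays; the gaps (35, 28, 28) vary with month length.
This is the last Sunday of each month.
Last Sunday of January 2023: January 29, 2023.
February 2023 ends with Sunday February 26, 2023.
March 2023 ends with Sunday March 26, 2023.

March 26, 2023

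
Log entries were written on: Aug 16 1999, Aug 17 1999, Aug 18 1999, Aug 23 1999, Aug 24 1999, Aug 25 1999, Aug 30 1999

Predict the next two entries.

The gap pattern 1, 1, 5, 1, 1, 5 repeats every 3 events.
These are the Mondays, Tuesdays and Wednesdays of each week.
Next Tuesday: Aug 31 1999.
The following Wednesday is Sep 1 1999.

Aug 31 1999, Sep 1 1999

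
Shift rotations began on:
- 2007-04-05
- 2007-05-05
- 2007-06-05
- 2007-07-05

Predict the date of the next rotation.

2007-08-05

The day-of-month is always 5 (30, 31, 30 days between events).
So this recurs on the 5th of each month.
Next: August 2007 → 2007-08-05.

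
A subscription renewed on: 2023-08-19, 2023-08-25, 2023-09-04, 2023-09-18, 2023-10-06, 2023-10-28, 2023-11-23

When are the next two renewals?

2023-12-23, 2024-01-26

Gaps: 6, 10, 14, 18, 22, 26 days — each gap is 4 larger than the previous one.
Next gap: 30 days. 2023-11-23 + 30 days = 2023-12-23.
Next gap: 34 days. 2023-12-23 + 34 days = 2024-01-26.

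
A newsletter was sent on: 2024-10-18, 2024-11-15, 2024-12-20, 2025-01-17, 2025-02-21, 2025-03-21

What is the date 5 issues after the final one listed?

2025-08-15

These are Fridays at 28- or 35-day spacing (28, 35, 28, 35, 28).
The pattern: 3rd Friday of the month.
April 2025 — 3rd Friday is 2025-04-18.
3rd Friday of May 2025: 2025-05-16.
June 2025 — 3rd Friday is 2025-06-20.
3rd Friday of July 2025: 2025-07-18.
August 2025 — 3rd Friday is 2025-08-15.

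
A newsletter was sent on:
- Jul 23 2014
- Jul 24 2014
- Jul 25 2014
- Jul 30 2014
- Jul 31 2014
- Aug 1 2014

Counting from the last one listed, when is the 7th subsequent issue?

Aug 20 2014

Gaps: 1, 1, 5, 1, 1 days — not constant, but cyclic with period 3.
The events fall on every Wednesday, Thursday and Friday.
Next Wednesday: Aug 6 2014.
The following Thursday is Aug 7 2014.
The following Friday is Aug 8 2014.
Next Wednesday: Aug 13 2014.
The following Thursday is Aug 14 2014.
The following Friday is Aug 15 2014.
The following Wednesday is Aug 20 2014.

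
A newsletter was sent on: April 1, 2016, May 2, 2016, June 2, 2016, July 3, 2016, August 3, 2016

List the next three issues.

September 3, 2016; October 4, 2016; November 4, 2016

Every event comes 31 days after the last (31, 31, 31, 31).
August 3, 2016 + 31 days = September 3, 2016.
September 3, 2016 + 31 days = October 4, 2016.
October 4, 2016 + 31 days = November 4, 2016.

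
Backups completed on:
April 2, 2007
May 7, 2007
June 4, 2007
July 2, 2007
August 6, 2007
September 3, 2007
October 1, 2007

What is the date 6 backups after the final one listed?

These are Mondays at 28- or 35-day spacing (35, 28, 28, 35, 28, 28).
The pattern: 1st Monday of the month.
1st Monday of November 2007: November 5, 2007.
December 2007 — 1st Monday is December 3, 2007.
January 2008 — 1st Monday is January 7, 2008.
1st Monday of February 2008: February 4, 2008.
March 2008 — 1st Monday is March 3, 2008.
1st Monday of April 2008: April 7, 2008.

April 7, 2008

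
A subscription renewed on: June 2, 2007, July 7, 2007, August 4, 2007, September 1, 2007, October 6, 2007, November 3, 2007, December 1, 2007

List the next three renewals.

January 5, 2008; February 2, 2008; March 1, 2008

All dates are Saturdays, 35, 28, 28, 35, 28, 28 days apart.
Specifically, the 1st Saturday of each month.
January 2008 — 1st Saturday is January 5, 2008.
February 2008 — 1st Saturday is February 2, 2008.
March 2008 — 1st Saturday is March 1, 2008.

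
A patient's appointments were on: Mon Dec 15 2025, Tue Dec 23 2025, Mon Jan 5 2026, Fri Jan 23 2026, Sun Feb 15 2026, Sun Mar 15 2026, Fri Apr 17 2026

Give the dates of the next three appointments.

Mon May 25 2026, Tue Jul 7 2026, Mon Aug 24 2026

Gaps: 8, 13, 18, 23, 28, 33 days — each gap is 5 larger than the previous one.
Next gap: 38 days. Fri Apr 17 2026 + 38 days = Mon May 25 2026.
Next gap: 43 days. Mon May 25 2026 + 43 days = Tue Jul 7 2026.
Next gap: 48 days. Tue Jul 7 2026 + 48 days = Mon Aug 24 2026.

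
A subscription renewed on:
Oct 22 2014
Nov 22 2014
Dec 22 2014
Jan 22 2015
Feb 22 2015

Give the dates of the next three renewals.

Mar 22 2015, Apr 22 2015, May 22 2015

The day-of-month is always 22 (31, 30, 31, 31 days between events).
So this recurs on the 22nd of each month.
Next: March 2015 → Mar 22 2015.
April 2015: Apr 22 2015.
May 2015: May 22 2015.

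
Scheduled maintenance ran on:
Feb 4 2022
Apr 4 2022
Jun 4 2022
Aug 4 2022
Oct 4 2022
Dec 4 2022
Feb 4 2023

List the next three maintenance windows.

Apr 4 2023, Jun 4 2023, Aug 4 2023

Gaps: 59, 61, 61, 61, 61, 62 days — not constant. Every event is on the 4th of the month.
Pattern: the 4th of every 2 months.
April 2023: Apr 4 2023.
June 2023: Jun 4 2023.
Next: August 2023 → Aug 4 2023.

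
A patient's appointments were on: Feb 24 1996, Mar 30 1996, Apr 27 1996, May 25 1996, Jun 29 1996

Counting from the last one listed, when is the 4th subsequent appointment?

These are Saturdays with 35, 28, 28, 35-day gaps.
Each is the final Saturday of its month — Mar 30 1996 is past the 28th, so '4th Saturday' doesn't fit.
July 1996 ends with Saturday Jul 27 1996.
August 1996 ends with Saturday Aug 31 1996.
Last Saturday of September 1996: Sep 28 1996.
October 1996 ends with Saturday Oct 26 1996.

Oct 26 1996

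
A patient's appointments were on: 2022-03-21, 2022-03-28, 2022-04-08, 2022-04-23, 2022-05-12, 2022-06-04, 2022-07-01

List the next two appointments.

2022-08-01, 2022-09-05

Gaps: 7, 11, 15, 19, 23, 27 days — each gap is 4 larger than the previous one.
Next gap: 31 days. 2022-07-01 + 31 days = 2022-08-01.
Next gap: 35 days. 2022-08-01 + 35 days = 2022-09-05.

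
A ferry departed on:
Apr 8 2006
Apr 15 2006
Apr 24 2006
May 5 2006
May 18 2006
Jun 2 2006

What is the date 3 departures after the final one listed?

Jul 29 2006

Gaps: 7, 9, 11, 13, 15 days — each gap is 2 larger than the previous one.
Next gap: 17 days. Jun 2 2006 + 17 days = Jun 19 2006.
Next gap: 19 days. Jun 19 2006 + 19 days = Jul 8 2006.
Next gap: 21 days. Jul 8 2006 + 21 days = Jul 29 2006.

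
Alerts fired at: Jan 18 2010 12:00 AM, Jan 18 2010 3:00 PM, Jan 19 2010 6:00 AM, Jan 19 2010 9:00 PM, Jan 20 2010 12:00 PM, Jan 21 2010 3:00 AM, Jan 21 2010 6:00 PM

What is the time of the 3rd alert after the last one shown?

Jan 23 2010 3:00 PM

Gaps: 15, 15, 15, 15, 15, 15 hours — each event is 15 hours after the previous one.
Jan 21 2010 6:00 PM + 15 h = Jan 22 2010 9:00 AM.
Jan 22 2010 9:00 AM + 15 h = Jan 23 2010 12:00 AM.
Jan 23 2010 12:00 AM + 15 h = Jan 23 2010 3:00 PM.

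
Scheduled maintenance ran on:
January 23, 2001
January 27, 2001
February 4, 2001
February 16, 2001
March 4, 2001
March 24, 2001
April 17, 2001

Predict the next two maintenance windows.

May 15, 2001; June 16, 2001

Gaps: 4, 8, 12, 16, 20, 24 days — each gap is 4 larger than the previous one.
Next gap: 28 days. April 17, 2001 + 28 days = May 15, 2001.
Next gap: 32 days. May 15, 2001 + 32 days = June 16, 2001.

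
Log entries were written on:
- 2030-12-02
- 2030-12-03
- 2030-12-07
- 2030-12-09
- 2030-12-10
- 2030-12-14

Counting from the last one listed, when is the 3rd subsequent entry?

Every event lands on a Monday or Tuesday or Saturday (gaps cycle 1, 4, 2, 1, 4).
So the schedule is: every Monday, Tuesday and Saturday.
The following Monday is 2030-12-16.
Next Tuesday: 2030-12-17.
The following Saturday is 2030-12-21.

2030-12-21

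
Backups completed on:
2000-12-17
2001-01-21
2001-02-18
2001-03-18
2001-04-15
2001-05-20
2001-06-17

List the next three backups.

All dates are Sundays, 35, 28, 28, 28, 35, 28 days apart.
Specifically, the 3rd Sunday of each month.
July 2001 — 3rd Sunday is 2001-07-15.
3rd Sunday of August 2001: 2001-08-19.
3rd Sunday of September 2001: 2001-09-16.

2001-07-15, 2001-08-19, 2001-09-16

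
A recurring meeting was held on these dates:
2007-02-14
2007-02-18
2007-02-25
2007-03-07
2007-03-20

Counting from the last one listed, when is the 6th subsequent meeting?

The spacing grows by 3 each time: 4, 7, 10, 13 days.
Next gap: 16 days. 2007-03-20 + 16 days = 2007-04-05.
Next gap: 19 days. 2007-04-05 + 19 days = 2007-04-24.
Next gap: 22 days. 2007-04-24 + 22 days = 2007-05-16.
Next gap: 25 days. 2007-05-16 + 25 days = 2007-06-10.
Next gap: 28 days. 2007-06-10 + 28 days = 2007-07-08.
Next gap: 31 days. 2007-07-08 + 31 days = 2007-08-08.

2007-08-08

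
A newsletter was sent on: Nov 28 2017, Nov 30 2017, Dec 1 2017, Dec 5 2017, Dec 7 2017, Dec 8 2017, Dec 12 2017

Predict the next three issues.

Gaps: 2, 1, 4, 2, 1, 4 days — not constant, but cyclic with period 3.
The events fall on every Tuesday, Thursday and Friday.
The following Thursday is Dec 14 2017.
Next Friday: Dec 15 2017.
The following Tuesday is Dec 19 2017.

Dec 14 2017, Dec 15 2017, Dec 19 2017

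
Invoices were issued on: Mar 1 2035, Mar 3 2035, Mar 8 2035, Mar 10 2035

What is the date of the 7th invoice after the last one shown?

Apr 5 2035

The gap pattern 2, 5, 2 repeats every 2 events.
These are the Thursdays and Saturdays of each week.
Next Thursday: Mar 15 2035.
The following Saturday is Mar 17 2035.
Next Thursday: Mar 22 2035.
Next Saturday: Mar 24 2035.
The following Thursday is Mar 29 2035.
The following Saturday is Mar 31 2035.
The following Thursday is Apr 5 2035.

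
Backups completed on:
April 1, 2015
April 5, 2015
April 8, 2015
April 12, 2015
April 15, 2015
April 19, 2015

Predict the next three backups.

April 22, 2015; April 26, 2015; April 29, 2015

Every event lands on a Wednesday or Sunday (gaps cycle 4, 3, 4, 3, 4).
So the schedule is: every Wednesday and Sunday.
The following Wednesday is April 22, 2015.
The following Sunday is April 26, 2015.
The following Wednesday is April 29, 2015.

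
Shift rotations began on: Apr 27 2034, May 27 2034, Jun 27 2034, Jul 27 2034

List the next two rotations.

Aug 27 2034, Sep 27 2034

The day-of-month is always 27 (30, 31, 30 days between events).
So this recurs on the 27th of each month.
Next: August 2034 → Aug 27 2034.
Next: September 2034 → Sep 27 2034.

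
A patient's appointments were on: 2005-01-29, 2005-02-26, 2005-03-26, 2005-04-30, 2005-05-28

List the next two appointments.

These are Saturdays with 28, 28, 35, 28-day gaps.
Each is the final Saturday of its month — 2005-01-29 is past the 28th, so '4th Saturday' doesn't fit.
Last Saturday of June 2005: 2005-06-25.
Last Saturday of July 2005: 2005-07-30.

2005-06-25, 2005-07-30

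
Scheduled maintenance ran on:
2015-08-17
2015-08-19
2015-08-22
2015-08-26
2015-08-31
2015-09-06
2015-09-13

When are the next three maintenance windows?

2015-09-21, 2015-09-30, 2015-10-10

Intervals are 2, 3, 4, 5, 6, 7 days — an arithmetic progression with common difference 1.
Next gap: 8 days. 2015-09-13 + 8 days = 2015-09-21.
Next gap: 9 days. 2015-09-21 + 9 days = 2015-09-30.
Next gap: 10 days. 2015-09-30 + 10 days = 2015-10-10.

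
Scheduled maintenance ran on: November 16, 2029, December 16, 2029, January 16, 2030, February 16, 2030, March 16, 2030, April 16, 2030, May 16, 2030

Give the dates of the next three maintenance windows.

June 16, 2030; July 16, 2030; August 16, 2030

Gaps: 30, 31, 31, 28, 31, 30 days — not constant. Every event is on the 16th of the month.
Pattern: the 16th of each month.
Next: June 2030 → June 16, 2030.
July 2030: July 16, 2030.
August 2030: August 16, 2030.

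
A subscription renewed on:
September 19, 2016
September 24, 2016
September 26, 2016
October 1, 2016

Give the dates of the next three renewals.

Every event lands on a Monday or Saturday (gaps cycle 5, 2, 5).
So the schedule is: every Monday and Saturday.
Next Monday: October 3, 2016.
The following Saturday is October 8, 2016.
The following Monday is October 10, 2016.

October 3, 2016; October 8, 2016; October 10, 2016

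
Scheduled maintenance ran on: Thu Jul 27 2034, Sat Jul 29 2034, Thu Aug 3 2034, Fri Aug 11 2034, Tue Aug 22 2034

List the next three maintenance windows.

The spacing grows by 3 each time: 2, 5, 8, 11 days.
Next gap: 14 days. Tue Aug 22 2034 + 14 days = Tue Sep 5 2034.
Next gap: 17 days. Tue Sep 5 2034 + 17 days = Fri Sep 22 2034.
Next gap: 20 days. Fri Sep 22 2034 + 20 days = Thu Oct 12 2034.

Tue Sep 5 2034, Fri Sep 22 2034, Thu Oct 12 2034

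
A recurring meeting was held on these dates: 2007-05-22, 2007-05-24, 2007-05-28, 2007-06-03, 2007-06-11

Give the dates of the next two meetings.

The spacing grows by 2 each time: 2, 4, 6, 8 days.
Next gap: 10 days. 2007-06-11 + 10 days = 2007-06-21.
Next gap: 12 days. 2007-06-21 + 12 days = 2007-07-03.

2007-06-21, 2007-07-03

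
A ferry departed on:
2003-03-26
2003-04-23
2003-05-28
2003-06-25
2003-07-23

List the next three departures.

These are Wednesdays at 28- or 35-day spacing (28, 35, 28, 28).
The pattern: 4th Wednesday of the month.
4th Wednesday of August 2003: 2003-08-27.
4th Wednesday of September 2003: 2003-09-24.
4th Wednesday of October 2003: 2003-10-22.

2003-08-27, 2003-09-24, 2003-10-22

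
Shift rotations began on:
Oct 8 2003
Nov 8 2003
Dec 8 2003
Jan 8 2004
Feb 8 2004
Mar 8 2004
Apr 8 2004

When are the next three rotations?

The day-of-month is always 8 (31, 30, 31, 31, 29, 31 days between events).
So this recurs on the 8th of each month.
May 2004: May 8 2004.
Next: June 2004 → Jun 8 2004.
Next: July 2004 → Jul 8 2004.

May 8 2004, Jun 8 2004, Jul 8 2004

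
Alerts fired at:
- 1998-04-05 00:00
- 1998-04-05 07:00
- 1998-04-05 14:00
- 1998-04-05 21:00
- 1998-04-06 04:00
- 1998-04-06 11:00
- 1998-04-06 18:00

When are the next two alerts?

The interval is a steady 7 hours (7, 7, 7, 7, 7, 7).
1998-04-06 18:00 + 7 h = 1998-04-07 01:00.
1998-04-07 01:00 + 7 h = 1998-04-07 08:00.

1998-04-07 01:00, 1998-04-07 08:00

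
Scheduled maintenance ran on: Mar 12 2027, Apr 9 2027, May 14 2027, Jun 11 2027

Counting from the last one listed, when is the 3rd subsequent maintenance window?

Sep 10 2027

Gaps: 28, 35, 28 days — a mix of 28 and 35. Every date is a Friday.
Each is the 2nd Friday of its month.
2nd Friday of July 2027: Jul 9 2027.
2nd Friday of August 2027: Aug 13 2027.
September 2027 — 2nd Friday is Sep 10 2027.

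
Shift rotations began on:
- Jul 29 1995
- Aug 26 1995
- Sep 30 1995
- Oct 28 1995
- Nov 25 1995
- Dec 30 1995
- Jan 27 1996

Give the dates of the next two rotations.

Every date is a Saturday; gaps 28, 35, 28, 28, 35, 28 days.
Each is the last Saturday of its month (at least one falls on the 29th or later, ruling out '4th Saturday').
February 1996 ends with Saturday Feb 24 1996.
March 1996 ends with Saturday Mar 30 1996.

Feb 24 1996, Mar 30 1996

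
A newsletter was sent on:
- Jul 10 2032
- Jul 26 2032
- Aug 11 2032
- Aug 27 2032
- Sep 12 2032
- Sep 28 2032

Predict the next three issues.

Oct 14 2032, Oct 30 2032, Nov 15 2032

Gaps between consecutive events: 16, 16, 16, 16, 16 days — a constant 16-day interval.
Sep 28 2032 + 16 days = Oct 14 2032.
Oct 14 2032 + 16 days = Oct 30 2032.
Oct 30 2032 + 16 days = Nov 15 2032.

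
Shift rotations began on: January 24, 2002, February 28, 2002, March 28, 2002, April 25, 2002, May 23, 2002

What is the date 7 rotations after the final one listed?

December 26, 2002

All dates are Thursdays, 35, 28, 28, 28 days apart.
Specifically, the 4th Thursday of each month.
4th Thursday of June 2002: June 27, 2002.
4th Thursday of July 2002: July 25, 2002.
August 2002 — 4th Thursday is August 22, 2002.
4th Thursday of September 2002: September 26, 2002.
4th Thursday of October 2002: October 24, 2002.
November 2002 — 4th Thursday is November 28, 2002.
December 2002 — 4th Thursday is December 26, 2002.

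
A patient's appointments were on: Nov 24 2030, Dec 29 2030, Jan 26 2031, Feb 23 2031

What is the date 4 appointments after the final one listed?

All Sundays; the gaps (35, 28, 28) vary with month length.
This is the last Sunday of each month.
March 2031 ends with Sunday Mar 30 2031.
April 2031 ends with Sunday Apr 27 2031.
Last Sunday of May 2031: May 25 2031.
June 2031 ends with Sunday Jun 29 2031.

Jun 29 2031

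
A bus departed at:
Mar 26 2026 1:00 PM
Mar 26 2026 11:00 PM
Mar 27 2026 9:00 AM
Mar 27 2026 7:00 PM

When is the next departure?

Mar 28 2026 5:00 AM

Gaps: 10, 10, 10 hours — each event is 10 hours after the previous one.
Mar 27 2026 7:00 PM + 10 h = Mar 28 2026 5:00 AM.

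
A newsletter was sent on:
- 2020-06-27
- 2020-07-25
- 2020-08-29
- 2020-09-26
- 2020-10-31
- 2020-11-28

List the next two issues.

All Saturdays; the gaps (28, 35, 28, 35, 28) vary with month length.
This is the last Saturday of each month.
Last Saturday of December 2020: 2020-12-26.
Last Saturday of January 2021: 2021-01-30.

2020-12-26, 2021-01-30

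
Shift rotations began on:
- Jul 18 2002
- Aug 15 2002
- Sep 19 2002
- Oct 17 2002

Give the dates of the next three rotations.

Nov 21 2002, Dec 19 2002, Jan 16 2003

All dates are Thursdays, 28, 35, 28 days apart.
Specifically, the 3rd Thursday of each month.
3rd Thursday of November 2002: Nov 21 2002.
December 2002 — 3rd Thursday is Dec 19 2002.
January 2003 — 3rd Thursday is Jan 16 2003.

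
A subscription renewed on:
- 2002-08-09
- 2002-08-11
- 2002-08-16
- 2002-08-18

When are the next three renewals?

2002-08-23, 2002-08-25, 2002-08-30

Gaps: 2, 5, 2 days — not constant, but cyclic with period 2.
The events fall on every Friday and Sunday.
Next Friday: 2002-08-23.
The following Sunday is 2002-08-25.
The following Friday is 2002-08-30.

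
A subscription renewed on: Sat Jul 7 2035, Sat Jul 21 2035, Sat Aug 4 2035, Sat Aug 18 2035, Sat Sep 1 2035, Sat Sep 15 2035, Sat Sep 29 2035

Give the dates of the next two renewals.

Gaps between consecutive events: 14, 14, 14, 14, 14, 14 days — a constant 14-day interval.
Sat Sep 29 2035 + 14 days = Sat Oct 13 2035.
Sat Oct 13 2035 + 14 days = Sat Oct 27 2035.

Sat Oct 13 2035, Sat Oct 27 2035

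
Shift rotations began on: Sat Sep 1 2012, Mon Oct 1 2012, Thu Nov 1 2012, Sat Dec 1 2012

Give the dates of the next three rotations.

The day-of-month is always 1 (30, 31, 30 days between events).
So this recurs on the 1st of each month.
January 2013: Tue Jan 1 2013.
February 2013: Fri Feb 1 2013.
Next: March 2013 → Fri Mar 1 2013.

Tue Jan 1 2013, Fri Feb 1 2013, Fri Mar 1 2013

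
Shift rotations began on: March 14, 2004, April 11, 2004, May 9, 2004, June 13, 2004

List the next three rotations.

Gaps: 28, 28, 35 days — a mix of 28 and 35. Every date is a Sunday.
Each is the 2nd Sunday of its month.
2nd Sunday of July 2004: July 11, 2004.
August 2004 — 2nd Sunday is August 8, 2004.
2nd Sunday of September 2004: September 12, 2004.

July 11, 2004; August 8, 2004; September 12, 2004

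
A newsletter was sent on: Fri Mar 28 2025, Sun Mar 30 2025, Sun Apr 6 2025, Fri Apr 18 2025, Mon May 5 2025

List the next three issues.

Tue May 27 2025, Mon Jun 23 2025, Fri Jul 25 2025

The spacing grows by 5 each time: 2, 7, 12, 17 days.
Next gap: 22 days. Mon May 5 2025 + 22 days = Tue May 27 2025.
Next gap: 27 days. Tue May 27 2025 + 27 days = Mon Jun 23 2025.
Next gap: 32 days. Mon Jun 23 2025 + 32 days = Fri Jul 25 2025.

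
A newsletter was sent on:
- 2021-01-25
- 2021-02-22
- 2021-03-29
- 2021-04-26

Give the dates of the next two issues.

Every date is a Monday; gaps 28, 35, 28 days.
Each is the last Monday of its month (at least one falls on the 29th or later, ruling out '4th Monday').
May 2021 ends with Monday 2021-05-31.
Last Monday of June 2021: 2021-06-28.

2021-05-31, 2021-06-28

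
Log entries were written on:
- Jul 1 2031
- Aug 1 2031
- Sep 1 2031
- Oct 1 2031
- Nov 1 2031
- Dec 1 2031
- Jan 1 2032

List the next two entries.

Each date is the 1st; the gaps (31, 31, 30, 31, 30, 31) track the month lengths.
The rule is the 1st of each month.
February 2032: Feb 1 2032.
March 2032: Mar 1 2032.

Feb 1 2032, Mar 1 2032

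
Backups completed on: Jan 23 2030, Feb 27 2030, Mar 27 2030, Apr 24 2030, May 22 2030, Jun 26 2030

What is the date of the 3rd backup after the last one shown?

Sep 25 2030

All dates are Wednesdays, 35, 28, 28, 28, 35 days apart.
Specifically, the 4th Wednesday of each month.
4th Wednesday of July 2030: Jul 24 2030.
August 2030 — 4th Wednesday is Aug 28 2030.
4th Wednesday of September 2030: Sep 25 2030.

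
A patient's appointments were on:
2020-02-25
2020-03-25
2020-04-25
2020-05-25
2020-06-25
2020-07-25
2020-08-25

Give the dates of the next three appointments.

2020-09-25, 2020-10-25, 2020-11-25

Gaps: 29, 31, 30, 31, 30, 31 days — not constant. Every event is on the 25th of the month.
Pattern: the 25th of each month.
September 2020: 2020-09-25.
October 2020: 2020-10-25.
November 2020: 2020-11-25.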